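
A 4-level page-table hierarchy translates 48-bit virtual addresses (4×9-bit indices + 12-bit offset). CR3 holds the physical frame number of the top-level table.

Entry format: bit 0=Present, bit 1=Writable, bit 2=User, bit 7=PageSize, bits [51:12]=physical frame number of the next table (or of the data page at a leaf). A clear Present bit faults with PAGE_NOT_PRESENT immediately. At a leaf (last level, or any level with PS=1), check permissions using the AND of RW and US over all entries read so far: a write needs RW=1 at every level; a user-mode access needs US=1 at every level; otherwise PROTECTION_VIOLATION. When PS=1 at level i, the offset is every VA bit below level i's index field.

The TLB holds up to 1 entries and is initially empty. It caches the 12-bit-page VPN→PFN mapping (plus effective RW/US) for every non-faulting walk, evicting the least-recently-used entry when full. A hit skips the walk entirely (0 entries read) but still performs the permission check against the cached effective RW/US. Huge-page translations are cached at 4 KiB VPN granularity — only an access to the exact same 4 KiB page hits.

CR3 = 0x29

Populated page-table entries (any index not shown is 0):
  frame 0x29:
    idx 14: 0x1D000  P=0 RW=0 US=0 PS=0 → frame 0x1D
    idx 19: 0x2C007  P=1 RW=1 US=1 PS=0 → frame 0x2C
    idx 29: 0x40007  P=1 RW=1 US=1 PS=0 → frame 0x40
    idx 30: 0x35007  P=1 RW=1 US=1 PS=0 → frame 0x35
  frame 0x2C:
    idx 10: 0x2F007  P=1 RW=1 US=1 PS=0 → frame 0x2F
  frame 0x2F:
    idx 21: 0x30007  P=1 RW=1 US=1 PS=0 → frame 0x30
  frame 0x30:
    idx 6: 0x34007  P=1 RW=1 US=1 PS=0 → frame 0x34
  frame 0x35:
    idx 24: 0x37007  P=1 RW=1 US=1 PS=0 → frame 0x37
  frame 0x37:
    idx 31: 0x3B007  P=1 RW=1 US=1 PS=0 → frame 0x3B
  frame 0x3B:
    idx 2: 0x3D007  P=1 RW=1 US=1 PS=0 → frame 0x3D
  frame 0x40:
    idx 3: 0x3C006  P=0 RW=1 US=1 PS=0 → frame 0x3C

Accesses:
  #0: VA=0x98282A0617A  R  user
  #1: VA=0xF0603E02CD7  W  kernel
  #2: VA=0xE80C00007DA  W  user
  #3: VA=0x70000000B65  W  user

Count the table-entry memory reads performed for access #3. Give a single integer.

Per-access translation:
#0 VA=0x98282A0617A (r,user):
  L0 @0x29[19] → 0x2C007  P=1,RW=1,US=1,PS=0
  L1 @0x2C[10] → 0x2F007  P=1,RW=1,US=1,PS=0
  L2 @0x2F[21] → 0x30007  P=1,RW=1,US=1,PS=0
  L3 @0x30[6] → 0x34007  P=1,RW=1,US=1,PS=0
  → PA=0x3417A  (4 entries read)
#1 VA=0xF0603E02CD7 (w,kernel):
  L0 @0x29[30] → 0x35007  P=1,RW=1,US=1,PS=0
  L1 @0x35[24] → 0x37007  P=1,RW=1,US=1,PS=0
  L2 @0x37[31] → 0x3B007  P=1,RW=1,US=1,PS=0
  L3 @0x3B[2] → 0x3D007  P=1,RW=1,US=1,PS=0
  → PA=0x3DCD7  (4 entries read)
#2 VA=0xE80C00007DA (w,user):
  L0 @0x29[29] → 0x40007  P=1,RW=1,US=1,PS=0
  L1 @0x40[3] → 0x3C006  P=0,RW=1,US=1,PS=0
  ⇒ fault: PAGE_NOT_PRESENT  — 2 lookups
#3 VA=0x70000000B65 (w,user):
  L0 @0x29[14] → 0x1D000  P=0,RW=0,US=0,PS=0
  ⇒ fault: PAGE_NOT_PRESENT  — 1 lookups

Entries read for #3: 1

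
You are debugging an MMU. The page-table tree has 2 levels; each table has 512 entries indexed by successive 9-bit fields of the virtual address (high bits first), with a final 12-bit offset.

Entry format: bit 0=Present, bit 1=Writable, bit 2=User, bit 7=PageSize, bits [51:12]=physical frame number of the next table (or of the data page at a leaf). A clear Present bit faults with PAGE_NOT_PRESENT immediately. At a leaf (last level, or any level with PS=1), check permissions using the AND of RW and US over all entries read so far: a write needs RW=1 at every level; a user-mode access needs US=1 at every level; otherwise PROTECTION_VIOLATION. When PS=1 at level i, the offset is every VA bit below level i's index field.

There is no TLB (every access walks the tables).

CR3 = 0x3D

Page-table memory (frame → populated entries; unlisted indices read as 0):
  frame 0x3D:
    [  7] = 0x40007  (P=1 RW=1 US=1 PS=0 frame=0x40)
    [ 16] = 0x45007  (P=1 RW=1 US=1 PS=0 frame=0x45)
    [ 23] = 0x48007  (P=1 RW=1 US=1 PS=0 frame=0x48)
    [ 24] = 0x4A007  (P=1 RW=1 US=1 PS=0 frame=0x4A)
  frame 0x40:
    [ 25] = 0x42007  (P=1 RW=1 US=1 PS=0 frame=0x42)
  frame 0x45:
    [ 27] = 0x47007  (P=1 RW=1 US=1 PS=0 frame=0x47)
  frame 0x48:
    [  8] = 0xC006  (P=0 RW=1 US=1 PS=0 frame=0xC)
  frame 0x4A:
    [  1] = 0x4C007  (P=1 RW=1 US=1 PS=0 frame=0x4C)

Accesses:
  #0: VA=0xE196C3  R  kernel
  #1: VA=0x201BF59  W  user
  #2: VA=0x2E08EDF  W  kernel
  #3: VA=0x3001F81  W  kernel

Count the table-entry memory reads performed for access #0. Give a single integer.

Per-access translation:
#0 VA=0xE196C3 (r,kernel):
  L0 @0x3D[7] → 0x40007  P=1,RW=1,US=1,PS=0
  L1 @0x40[25] → 0x42007  P=1,RW=1,US=1,PS=0
  → PA=0x426C3  (2 entries read)
#1 VA=0x201BF59 (w,user):
  L0 @0x3D[16] → 0x45007  P=1,RW=1,US=1,PS=0
  L1 @0x45[27] → 0x47007  P=1,RW=1,US=1,PS=0
  → PA=0x47F59  (2 entries read)
#2 VA=0x2E08EDF (w,kernel):
  L0 @0x3D[23] → 0x48007  P=1,RW=1,US=1,PS=0
  L1 @0x48[8] → 0xC006  P=0,RW=1,US=1,PS=0
  ✗ PAGE_NOT_PRESENT  [2 reads]
#3 VA=0x3001F81 (w,kernel):
  L0 @0x3D[24] → 0x4A007  P=1,RW=1,US=1,PS=0
  L1 @0x4A[1] → 0x4C007  P=1,RW=1,US=1,PS=0
  → PA=0x4CF81  (2 entries read)

Entries read for #0: 2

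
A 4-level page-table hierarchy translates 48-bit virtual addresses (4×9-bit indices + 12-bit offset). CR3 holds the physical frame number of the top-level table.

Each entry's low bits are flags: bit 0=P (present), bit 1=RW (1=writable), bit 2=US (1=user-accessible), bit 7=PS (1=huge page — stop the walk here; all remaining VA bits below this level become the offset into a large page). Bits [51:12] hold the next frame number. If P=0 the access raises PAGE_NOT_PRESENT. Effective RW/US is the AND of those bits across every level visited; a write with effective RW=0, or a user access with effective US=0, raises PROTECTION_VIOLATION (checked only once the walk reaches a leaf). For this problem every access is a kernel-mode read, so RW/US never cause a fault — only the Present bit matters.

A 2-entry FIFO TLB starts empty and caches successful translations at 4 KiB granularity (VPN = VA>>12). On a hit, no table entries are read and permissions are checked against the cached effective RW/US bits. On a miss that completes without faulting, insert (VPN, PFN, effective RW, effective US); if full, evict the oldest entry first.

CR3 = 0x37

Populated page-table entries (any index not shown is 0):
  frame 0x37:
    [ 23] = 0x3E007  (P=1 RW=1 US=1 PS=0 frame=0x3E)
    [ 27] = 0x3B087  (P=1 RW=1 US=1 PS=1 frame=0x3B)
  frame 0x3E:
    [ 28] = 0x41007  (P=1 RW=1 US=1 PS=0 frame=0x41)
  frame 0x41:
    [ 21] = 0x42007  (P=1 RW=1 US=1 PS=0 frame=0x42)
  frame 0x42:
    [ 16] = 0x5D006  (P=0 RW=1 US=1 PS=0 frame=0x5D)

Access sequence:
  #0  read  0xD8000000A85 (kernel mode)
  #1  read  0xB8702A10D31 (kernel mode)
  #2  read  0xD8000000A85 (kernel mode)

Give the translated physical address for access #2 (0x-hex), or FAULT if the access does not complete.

Trace:
#0 VA=0xD8000000A85 (r,kernel):
  lvl0: tbl 0x37, slot 27 ⇒ 0x3B087 (P1/RW1/US1/PS1)
  ✓ 0x3BA85 (huge @L0)  — 1 lookups
#1 VA=0xB8702A10D31 (r,kernel):
  lvl0: tbl 0x37, slot 23 ⇒ 0x3E007 (P1/RW1/US1/PS0)
  lvl1: tbl 0x3E, slot 28 ⇒ 0x41007 (P1/RW1/US1/PS0)
  lvl2: tbl 0x41, slot 21 ⇒ 0x42007 (P1/RW1/US1/PS0)
  lvl3: tbl 0x42, slot 16 ⇒ 0x5D006 (P0/RW1/US1/PS0)
  → PAGE_NOT_PRESENT  (4 entries read)
#2 VA=0xD8000000A85 (r,kernel):
  TLB hit vpn=0xD8000000 → PA=0x3BA85

Access #2 PA: 0x3BA85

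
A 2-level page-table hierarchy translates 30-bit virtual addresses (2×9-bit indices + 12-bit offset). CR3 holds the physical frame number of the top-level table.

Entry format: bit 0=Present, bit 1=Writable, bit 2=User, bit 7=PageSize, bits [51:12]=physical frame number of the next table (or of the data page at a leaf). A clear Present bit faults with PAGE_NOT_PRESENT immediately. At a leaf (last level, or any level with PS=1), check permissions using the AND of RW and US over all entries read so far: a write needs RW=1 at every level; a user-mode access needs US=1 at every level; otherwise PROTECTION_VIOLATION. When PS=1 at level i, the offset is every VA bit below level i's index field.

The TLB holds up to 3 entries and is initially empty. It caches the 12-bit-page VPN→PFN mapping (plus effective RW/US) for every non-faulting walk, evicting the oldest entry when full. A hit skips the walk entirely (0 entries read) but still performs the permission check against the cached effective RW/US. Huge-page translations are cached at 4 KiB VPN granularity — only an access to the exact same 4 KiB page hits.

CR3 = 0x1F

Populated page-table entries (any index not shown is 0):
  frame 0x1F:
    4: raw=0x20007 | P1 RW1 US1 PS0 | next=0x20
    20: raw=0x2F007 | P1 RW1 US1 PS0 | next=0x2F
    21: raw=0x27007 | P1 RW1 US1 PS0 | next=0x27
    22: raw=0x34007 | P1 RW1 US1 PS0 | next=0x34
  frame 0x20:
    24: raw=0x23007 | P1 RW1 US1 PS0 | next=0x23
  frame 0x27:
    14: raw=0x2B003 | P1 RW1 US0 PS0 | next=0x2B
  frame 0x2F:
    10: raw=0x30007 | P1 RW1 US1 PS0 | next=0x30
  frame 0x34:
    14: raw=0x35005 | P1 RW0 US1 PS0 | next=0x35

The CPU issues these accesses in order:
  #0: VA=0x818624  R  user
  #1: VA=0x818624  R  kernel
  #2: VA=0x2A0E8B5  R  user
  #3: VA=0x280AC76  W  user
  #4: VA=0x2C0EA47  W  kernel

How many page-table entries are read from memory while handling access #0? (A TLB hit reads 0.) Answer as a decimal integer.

Per-access translation:
#0 VA=0x818624 (r,user):
  L0: frame=0x1F idx=4 entry=0x20007 [P=1 RW=1 US=1 PS=0]
  L1: frame=0x20 idx=24 entry=0x23007 [P=1 RW=1 US=1 PS=0]
  ✓ 0x23624  — 2 lookups
#1 VA=0x818624 (r,kernel):
  TLB hit vpn=0x818 → PA=0x23624
#2 VA=0x2A0E8B5 (r,user):
  L0: frame=0x1F idx=21 entry=0x27007 [P=1 RW=1 US=1 PS=0]
  L1: frame=0x27 idx=14 entry=0x2B003 [P=1 RW=1 US=0 PS=0]
  → PROTECTION_VIOLATION  (2 entries read)
#3 VA=0x280AC76 (w,user):
  L0: frame=0x1F idx=20 entry=0x2F007 [P=1 RW=1 US=1 PS=0]
  L1: frame=0x2F idx=10 entry=0x30007 [P=1 RW=1 US=1 PS=0]
  ✓ 0x30C76  — 2 lookups
#4 VA=0x2C0EA47 (w,kernel):
  L0: frame=0x1F idx=22 entry=0x34007 [P=1 RW=1 US=1 PS=0]
  L1: frame=0x34 idx=14 entry=0x35005 [P=1 RW=0 US=1 PS=0]
  → PROTECTION_VIOLATION  (2 entries read)

Entries read for #0: 2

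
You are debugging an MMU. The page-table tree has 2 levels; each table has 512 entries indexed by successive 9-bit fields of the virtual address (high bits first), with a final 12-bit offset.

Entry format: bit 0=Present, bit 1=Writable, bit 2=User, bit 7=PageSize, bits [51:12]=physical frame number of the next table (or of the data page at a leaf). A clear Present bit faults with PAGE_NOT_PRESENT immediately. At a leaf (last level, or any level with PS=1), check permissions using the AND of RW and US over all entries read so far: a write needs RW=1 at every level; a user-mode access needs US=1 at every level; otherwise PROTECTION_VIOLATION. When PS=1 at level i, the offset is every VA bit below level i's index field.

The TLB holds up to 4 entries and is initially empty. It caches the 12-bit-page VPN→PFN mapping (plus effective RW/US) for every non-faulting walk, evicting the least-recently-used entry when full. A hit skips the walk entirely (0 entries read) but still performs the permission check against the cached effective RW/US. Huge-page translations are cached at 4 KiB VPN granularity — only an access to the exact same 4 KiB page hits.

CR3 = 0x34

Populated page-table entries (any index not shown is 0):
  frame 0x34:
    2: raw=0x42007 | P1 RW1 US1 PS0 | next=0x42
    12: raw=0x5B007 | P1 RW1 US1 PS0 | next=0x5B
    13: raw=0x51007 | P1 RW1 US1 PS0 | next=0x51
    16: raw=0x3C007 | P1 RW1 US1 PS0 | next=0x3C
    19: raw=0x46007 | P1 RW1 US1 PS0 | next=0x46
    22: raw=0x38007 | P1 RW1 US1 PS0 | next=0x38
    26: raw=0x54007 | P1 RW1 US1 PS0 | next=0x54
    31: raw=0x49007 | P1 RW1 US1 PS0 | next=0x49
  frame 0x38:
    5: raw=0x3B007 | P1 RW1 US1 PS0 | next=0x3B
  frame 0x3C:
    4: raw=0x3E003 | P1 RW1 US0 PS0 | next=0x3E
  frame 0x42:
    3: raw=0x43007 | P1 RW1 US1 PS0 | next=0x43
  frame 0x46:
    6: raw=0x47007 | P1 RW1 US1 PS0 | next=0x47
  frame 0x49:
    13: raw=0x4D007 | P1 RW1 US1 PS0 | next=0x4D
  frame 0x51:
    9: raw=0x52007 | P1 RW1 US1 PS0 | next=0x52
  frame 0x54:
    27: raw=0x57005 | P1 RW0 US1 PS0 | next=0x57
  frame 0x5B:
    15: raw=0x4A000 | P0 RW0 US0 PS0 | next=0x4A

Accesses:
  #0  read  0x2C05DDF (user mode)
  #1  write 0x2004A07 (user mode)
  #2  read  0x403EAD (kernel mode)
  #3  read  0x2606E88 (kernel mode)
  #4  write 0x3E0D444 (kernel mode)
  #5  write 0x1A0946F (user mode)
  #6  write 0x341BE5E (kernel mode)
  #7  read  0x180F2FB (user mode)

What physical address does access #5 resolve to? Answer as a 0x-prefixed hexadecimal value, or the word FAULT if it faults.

Trace:
#0 VA=0x2C05DDF (r,user):
  L0: frame=0x34 idx=22 entry=0x38007 [P=1 RW=1 US=1 PS=0]
  L1: frame=0x38 idx=5 entry=0x3B007 [P=1 RW=1 US=1 PS=0]
  ✓ 0x3BDDF  — 2 lookups
#1 VA=0x2004A07 (w,user):
  L0: frame=0x34 idx=16 entry=0x3C007 [P=1 RW=1 US=1 PS=0]
  L1: frame=0x3C idx=4 entry=0x3E003 [P=1 RW=1 US=0 PS=0]
  → PROTECTION_VIOLATION  (2 entries read)
#2 VA=0x403EAD (r,kernel):
  L0: frame=0x34 idx=2 entry=0x42007 [P=1 RW=1 US=1 PS=0]
  L1: frame=0x42 idx=3 entry=0x43007 [P=1 RW=1 US=1 PS=0]
  ✓ 0x43EAD  — 2 lookups
#3 VA=0x2606E88 (r,kernel):
  L0: frame=0x34 idx=19 entry=0x46007 [P=1 RW=1 US=1 PS=0]
  L1: frame=0x46 idx=6 entry=0x47007 [P=1 RW=1 US=1 PS=0]
  ✓ 0x47E88  — 2 lookups
#4 VA=0x3E0D444 (w,kernel):
  L0: frame=0x34 idx=31 entry=0x49007 [P=1 RW=1 US=1 PS=0]
  L1: frame=0x49 idx=13 entry=0x4D007 [P=1 RW=1 US=1 PS=0]
  ✓ 0x4D444  — 2 lookups
#5 VA=0x1A0946F (w,user):
  L0: frame=0x34 idx=13 entry=0x51007 [P=1 RW=1 US=1 PS=0]
  L1: frame=0x51 idx=9 entry=0x52007 [P=1 RW=1 US=1 PS=0]
  ✓ 0x5246F  — 2 lookups
#6 VA=0x341BE5E (w,kernel):
  L0: frame=0x34 idx=26 entry=0x54007 [P=1 RW=1 US=1 PS=0]
  L1: frame=0x54 idx=27 entry=0x57005 [P=1 RW=0 US=1 PS=0]
  → PROTECTION_VIOLATION  (2 entries read)
#7 VA=0x180F2FB (r,user):
  L0: frame=0x34 idx=12 entry=0x5B007 [P=1 RW=1 US=1 PS=0]
  L1: frame=0x5B idx=15 entry=0x4A000 [P=0 RW=0 US=0 PS=0]
  → PAGE_NOT_PRESENT  (2 entries read)

Access #5 PA: 0x5246F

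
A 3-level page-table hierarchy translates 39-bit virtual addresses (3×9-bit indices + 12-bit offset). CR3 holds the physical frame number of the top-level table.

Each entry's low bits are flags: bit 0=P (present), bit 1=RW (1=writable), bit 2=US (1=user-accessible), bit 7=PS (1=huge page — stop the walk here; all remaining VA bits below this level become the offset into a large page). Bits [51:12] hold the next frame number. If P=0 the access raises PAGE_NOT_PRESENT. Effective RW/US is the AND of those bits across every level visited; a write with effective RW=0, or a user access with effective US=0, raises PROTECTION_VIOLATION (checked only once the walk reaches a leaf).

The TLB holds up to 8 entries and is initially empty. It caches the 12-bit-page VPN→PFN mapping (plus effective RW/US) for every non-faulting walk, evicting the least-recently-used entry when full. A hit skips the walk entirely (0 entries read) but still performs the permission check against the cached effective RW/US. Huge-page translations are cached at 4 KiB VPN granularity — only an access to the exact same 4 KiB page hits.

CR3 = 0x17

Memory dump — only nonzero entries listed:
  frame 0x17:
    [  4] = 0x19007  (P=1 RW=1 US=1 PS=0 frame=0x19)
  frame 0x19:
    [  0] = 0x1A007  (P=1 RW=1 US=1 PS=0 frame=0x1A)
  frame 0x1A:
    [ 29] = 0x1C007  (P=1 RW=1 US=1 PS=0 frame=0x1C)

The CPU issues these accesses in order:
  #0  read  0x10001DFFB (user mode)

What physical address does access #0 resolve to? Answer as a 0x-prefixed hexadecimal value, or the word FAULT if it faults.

Trace:
#0 VA=0x10001DFFB (r,user):
  L0: frame=0x17 idx=4 entry=0x19007 [P=1 RW=1 US=1 PS=0]
  L1: frame=0x19 idx=0 entry=0x1A007 [P=1 RW=1 US=1 PS=0]
  L2: frame=0x1A idx=29 entry=0x1C007 [P=1 RW=1 US=1 PS=0]
  → PA=0x1CFFB  (3 entries read)

Access #0 PA: 0x1CFFB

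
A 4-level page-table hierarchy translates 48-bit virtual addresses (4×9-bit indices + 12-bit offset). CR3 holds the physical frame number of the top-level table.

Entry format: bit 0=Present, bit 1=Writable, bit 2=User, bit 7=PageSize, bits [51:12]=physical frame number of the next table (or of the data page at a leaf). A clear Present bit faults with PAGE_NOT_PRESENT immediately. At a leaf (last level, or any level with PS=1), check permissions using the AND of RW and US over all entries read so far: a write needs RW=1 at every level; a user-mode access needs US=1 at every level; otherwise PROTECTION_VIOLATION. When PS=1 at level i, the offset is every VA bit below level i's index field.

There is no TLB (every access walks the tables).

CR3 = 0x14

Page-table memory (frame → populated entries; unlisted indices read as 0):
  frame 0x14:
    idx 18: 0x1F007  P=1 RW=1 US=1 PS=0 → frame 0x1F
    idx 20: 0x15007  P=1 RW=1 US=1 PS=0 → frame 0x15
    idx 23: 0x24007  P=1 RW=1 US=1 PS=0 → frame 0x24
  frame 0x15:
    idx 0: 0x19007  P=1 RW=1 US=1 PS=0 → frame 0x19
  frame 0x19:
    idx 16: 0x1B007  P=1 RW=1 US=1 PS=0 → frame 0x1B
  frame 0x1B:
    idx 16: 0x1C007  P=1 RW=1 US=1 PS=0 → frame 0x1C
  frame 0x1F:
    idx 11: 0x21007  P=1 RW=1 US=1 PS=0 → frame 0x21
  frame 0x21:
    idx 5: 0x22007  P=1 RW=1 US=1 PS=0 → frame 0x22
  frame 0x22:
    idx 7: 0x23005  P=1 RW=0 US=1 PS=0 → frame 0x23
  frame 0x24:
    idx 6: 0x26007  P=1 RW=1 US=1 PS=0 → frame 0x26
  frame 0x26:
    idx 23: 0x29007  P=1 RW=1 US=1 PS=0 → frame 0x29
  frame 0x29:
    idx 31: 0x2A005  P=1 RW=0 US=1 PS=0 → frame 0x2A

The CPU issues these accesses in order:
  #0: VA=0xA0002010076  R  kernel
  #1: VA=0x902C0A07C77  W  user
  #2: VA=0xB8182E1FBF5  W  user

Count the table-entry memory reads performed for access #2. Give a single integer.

Per-access translation:
#0 VA=0xA0002010076 (r,kernel):
  lvl0: tbl 0x14, slot 20 ⇒ 0x15007 (P1/RW1/US1/PS0)
  lvl1: tbl 0x15, slot 0 ⇒ 0x19007 (P1/RW1/US1/PS0)
  lvl2: tbl 0x19, slot 16 ⇒ 0x1B007 (P1/RW1/US1/PS0)
  lvl3: tbl 0x1B, slot 16 ⇒ 0x1C007 (P1/RW1/US1/PS0)
  → PA=0x1C076  (4 entries read)
#1 VA=0x902C0A07C77 (w,user):
  lvl0: tbl 0x14, slot 18 ⇒ 0x1F007 (P1/RW1/US1/PS0)
  lvl1: tbl 0x1F, slot 11 ⇒ 0x21007 (P1/RW1/US1/PS0)
  lvl2: tbl 0x21, slot 5 ⇒ 0x22007 (P1/RW1/US1/PS0)
  lvl3: tbl 0x22, slot 7 ⇒ 0x23005 (P1/RW0/US1/PS0)
  ✗ PROTECTION_VIOLATION  [4 reads]
#2 VA=0xB8182E1FBF5 (w,user):
  lvl0: tbl 0x14, slot 23 ⇒ 0x24007 (P1/RW1/US1/PS0)
  lvl1: tbl 0x24, slot 6 ⇒ 0x26007 (P1/RW1/US1/PS0)
  lvl2: tbl 0x26, slot 23 ⇒ 0x29007 (P1/RW1/US1/PS0)
  lvl3: tbl 0x29, slot 31 ⇒ 0x2A005 (P1/RW0/US1/PS0)
  ✗ PROTECTION_VIOLATION  [4 reads]

Entries read for #2: 4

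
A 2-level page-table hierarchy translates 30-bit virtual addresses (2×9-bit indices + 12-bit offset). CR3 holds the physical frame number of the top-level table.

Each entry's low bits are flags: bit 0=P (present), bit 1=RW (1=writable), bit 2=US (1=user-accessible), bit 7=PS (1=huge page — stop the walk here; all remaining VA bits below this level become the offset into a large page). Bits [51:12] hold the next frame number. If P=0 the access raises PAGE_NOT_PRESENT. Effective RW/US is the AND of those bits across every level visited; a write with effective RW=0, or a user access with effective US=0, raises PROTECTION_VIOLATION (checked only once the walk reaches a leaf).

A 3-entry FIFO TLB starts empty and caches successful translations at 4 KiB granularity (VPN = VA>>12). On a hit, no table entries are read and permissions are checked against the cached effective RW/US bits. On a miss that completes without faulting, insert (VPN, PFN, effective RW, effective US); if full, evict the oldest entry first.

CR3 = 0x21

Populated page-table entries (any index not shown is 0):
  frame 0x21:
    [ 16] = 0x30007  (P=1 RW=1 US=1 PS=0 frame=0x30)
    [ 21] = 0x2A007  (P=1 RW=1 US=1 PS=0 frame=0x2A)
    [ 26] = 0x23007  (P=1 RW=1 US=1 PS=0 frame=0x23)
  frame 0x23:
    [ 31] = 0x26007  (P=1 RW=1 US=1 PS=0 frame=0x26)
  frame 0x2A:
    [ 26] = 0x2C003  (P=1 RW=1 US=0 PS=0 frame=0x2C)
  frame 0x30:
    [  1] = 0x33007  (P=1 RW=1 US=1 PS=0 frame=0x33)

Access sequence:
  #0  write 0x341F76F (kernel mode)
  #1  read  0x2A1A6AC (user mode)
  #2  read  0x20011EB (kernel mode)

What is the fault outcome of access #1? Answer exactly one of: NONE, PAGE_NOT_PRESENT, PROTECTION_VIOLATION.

Per-access translation:
#0 VA=0x341F76F (w,kernel):
  lvl0: tbl 0x21, slot 26 ⇒ 0x23007 (P1/RW1/US1/PS0)
  lvl1: tbl 0x23, slot 31 ⇒ 0x26007 (P1/RW1/US1/PS0)
  ✓ 0x2676F  — 2 lookups
#1 VA=0x2A1A6AC (r,user):
  lvl0: tbl 0x21, slot 21 ⇒ 0x2A007 (P1/RW1/US1/PS0)
  lvl1: tbl 0x2A, slot 26 ⇒ 0x2C003 (P1/RW1/US0/PS0)
  ✗ PROTECTION_VIOLATION  [2 reads]
#2 VA=0x20011EB (r,kernel):
  lvl0: tbl 0x21, slot 16 ⇒ 0x30007 (P1/RW1/US1/PS0)
  lvl1: tbl 0x30, slot 1 ⇒ 0x33007 (P1/RW1/US1/PS0)
  ✓ 0x331EB  — 2 lookups

Access #1 fault: PROTECTION_VIOLATION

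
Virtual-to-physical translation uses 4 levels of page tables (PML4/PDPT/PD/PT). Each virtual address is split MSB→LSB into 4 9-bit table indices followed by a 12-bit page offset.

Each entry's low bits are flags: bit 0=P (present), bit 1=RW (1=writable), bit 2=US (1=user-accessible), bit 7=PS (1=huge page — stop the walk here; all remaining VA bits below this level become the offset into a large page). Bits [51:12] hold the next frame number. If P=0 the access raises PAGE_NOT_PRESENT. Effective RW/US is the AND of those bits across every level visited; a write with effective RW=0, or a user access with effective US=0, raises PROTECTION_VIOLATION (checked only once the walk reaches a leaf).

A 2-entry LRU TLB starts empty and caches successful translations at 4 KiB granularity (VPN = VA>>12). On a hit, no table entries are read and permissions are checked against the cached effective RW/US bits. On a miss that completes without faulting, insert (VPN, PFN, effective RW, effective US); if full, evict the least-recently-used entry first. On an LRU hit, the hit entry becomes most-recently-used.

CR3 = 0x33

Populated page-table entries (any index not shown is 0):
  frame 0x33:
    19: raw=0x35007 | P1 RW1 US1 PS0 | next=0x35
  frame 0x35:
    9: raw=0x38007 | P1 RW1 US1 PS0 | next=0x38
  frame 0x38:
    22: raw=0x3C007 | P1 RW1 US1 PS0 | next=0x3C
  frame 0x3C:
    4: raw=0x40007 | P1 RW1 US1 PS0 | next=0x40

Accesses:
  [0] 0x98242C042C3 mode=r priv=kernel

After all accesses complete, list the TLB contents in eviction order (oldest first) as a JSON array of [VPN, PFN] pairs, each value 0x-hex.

Trace:
#0 VA=0x98242C042C3 (r,kernel):
  [0] read 0x33 idx=19: raw=0x35007 flags P=1 W=1 U=1 S=0
  [1] read 0x35 idx=9: raw=0x38007 flags P=1 W=1 U=1 S=0
  [2] read 0x38 idx=22: raw=0x3C007 flags P=1 W=1 U=1 S=0
  [3] read 0x3C idx=4: raw=0x40007 flags P=1 W=1 U=1 S=0
  ⇒ phys 0x402C3  [4 reads]

TLB: [["0x98242C04", "0x40"]]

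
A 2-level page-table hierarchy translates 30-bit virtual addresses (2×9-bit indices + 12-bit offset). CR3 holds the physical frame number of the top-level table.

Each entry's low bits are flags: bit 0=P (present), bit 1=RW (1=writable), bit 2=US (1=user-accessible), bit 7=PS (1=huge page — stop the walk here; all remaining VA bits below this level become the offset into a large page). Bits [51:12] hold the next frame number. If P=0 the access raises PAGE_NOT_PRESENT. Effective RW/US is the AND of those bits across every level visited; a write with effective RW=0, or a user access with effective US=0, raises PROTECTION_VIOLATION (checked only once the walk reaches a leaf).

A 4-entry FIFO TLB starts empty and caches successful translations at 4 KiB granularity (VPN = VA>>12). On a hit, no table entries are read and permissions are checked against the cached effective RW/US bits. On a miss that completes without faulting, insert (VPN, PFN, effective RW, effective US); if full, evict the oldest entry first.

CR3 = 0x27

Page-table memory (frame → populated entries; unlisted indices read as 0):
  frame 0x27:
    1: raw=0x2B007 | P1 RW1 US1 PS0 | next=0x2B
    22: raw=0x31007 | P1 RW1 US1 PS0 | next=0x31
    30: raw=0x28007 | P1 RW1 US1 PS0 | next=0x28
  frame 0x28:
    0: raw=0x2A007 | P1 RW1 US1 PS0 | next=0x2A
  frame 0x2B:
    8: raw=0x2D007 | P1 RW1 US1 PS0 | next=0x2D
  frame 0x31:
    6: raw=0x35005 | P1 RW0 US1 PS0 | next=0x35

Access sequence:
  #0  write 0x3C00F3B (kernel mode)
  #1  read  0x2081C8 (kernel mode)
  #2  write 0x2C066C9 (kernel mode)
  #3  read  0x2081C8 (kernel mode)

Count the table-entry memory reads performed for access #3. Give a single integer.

Per-access translation:
#0 VA=0x3C00F3B (w,kernel):
  L0 @0x27[30] → 0x28007  P=1,RW=1,US=1,PS=0
  L1 @0x28[0] → 0x2A007  P=1,RW=1,US=1,PS=0
  ✓ 0x2AF3B  — 2 lookups
#1 VA=0x2081C8 (r,kernel):
  L0 @0x27[1] → 0x2B007  P=1,RW=1,US=1,PS=0
  L1 @0x2B[8] → 0x2D007  P=1,RW=1,US=1,PS=0
  ✓ 0x2D1C8  — 2 lookups
#2 VA=0x2C066C9 (w,kernel):
  L0 @0x27[22] → 0x31007  P=1,RW=1,US=1,PS=0
  L1 @0x31[6] → 0x35005  P=1,RW=0,US=1,PS=0
  ✗ PROTECTION_VIOLATION  [2 reads]
#3 VA=0x2081C8 (r,kernel):
  TLB hit vpn=0x208 → PA=0x2D1C8

Entries read for #3: 0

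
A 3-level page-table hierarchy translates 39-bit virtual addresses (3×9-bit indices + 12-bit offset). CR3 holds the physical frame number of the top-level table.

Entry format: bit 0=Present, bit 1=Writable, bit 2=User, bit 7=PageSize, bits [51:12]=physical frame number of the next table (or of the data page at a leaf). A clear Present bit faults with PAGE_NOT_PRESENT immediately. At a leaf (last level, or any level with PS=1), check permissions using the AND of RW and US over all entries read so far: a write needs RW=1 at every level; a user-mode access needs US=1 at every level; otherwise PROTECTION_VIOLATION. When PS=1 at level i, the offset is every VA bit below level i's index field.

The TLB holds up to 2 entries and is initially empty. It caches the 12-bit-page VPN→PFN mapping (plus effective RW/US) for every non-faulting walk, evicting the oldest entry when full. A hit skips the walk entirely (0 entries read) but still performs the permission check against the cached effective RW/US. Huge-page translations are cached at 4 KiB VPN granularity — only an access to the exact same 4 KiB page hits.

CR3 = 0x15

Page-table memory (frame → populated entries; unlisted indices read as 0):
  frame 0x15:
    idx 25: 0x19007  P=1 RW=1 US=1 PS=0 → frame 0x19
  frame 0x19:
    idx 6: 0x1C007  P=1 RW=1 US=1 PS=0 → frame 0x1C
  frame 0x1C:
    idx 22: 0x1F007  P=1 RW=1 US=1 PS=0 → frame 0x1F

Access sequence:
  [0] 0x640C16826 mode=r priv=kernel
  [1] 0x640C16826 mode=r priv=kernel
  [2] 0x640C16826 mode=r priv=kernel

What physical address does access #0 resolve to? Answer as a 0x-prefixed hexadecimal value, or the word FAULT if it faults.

Trace:
#0 VA=0x640C16826 (r,kernel):
  L0: frame=0x15 idx=25 entry=0x19007 [P=1 RW=1 US=1 PS=0]
  L1: frame=0x19 idx=6 entry=0x1C007 [P=1 RW=1 US=1 PS=0]
  L2: frame=0x1C idx=22 entry=0x1F007 [P=1 RW=1 US=1 PS=0]
  ✓ 0x1F826  — 3 lookups
#1 VA=0x640C16826 (r,kernel):
  TLB hit vpn=0x640C16 → PA=0x1F826
#2 VA=0x640C16826 (r,kernel):
  TLB hit vpn=0x640C16 → PA=0x1F826

Access #0 PA: 0x1F826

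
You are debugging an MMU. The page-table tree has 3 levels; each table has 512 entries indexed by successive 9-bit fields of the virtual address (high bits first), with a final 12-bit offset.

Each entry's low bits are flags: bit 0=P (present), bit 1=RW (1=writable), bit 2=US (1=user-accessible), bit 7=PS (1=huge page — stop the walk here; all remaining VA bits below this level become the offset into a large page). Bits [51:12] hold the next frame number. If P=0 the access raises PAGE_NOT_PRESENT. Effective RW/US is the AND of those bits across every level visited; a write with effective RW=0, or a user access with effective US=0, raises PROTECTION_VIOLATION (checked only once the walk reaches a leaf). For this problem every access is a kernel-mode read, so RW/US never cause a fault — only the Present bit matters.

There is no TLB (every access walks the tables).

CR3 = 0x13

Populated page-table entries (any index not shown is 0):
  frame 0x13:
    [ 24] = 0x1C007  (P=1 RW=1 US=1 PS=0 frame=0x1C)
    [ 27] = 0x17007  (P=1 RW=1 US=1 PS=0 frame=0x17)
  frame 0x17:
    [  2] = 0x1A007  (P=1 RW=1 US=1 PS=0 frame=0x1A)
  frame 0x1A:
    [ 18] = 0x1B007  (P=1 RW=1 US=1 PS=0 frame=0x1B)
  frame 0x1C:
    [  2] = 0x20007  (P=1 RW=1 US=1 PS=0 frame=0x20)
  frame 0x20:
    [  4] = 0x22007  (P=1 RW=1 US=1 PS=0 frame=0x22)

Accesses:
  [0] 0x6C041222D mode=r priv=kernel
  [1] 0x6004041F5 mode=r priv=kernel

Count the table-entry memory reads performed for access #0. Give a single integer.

Walk each access:
#0 VA=0x6C041222D (r,kernel):
  [0] read 0x13 idx=27: raw=0x17007 flags P=1 W=1 U=1 S=0
  [1] read 0x17 idx=2: raw=0x1A007 flags P=1 W=1 U=1 S=0
  [2] read 0x1A idx=18: raw=0x1B007 flags P=1 W=1 U=1 S=0
  → PA=0x1B22D  (3 entries read)
#1 VA=0x6004041F5 (r,kernel):
  [0] read 0x13 idx=24: raw=0x1C007 flags P=1 W=1 U=1 S=0
  [1] read 0x1C idx=2: raw=0x20007 flags P=1 W=1 U=1 S=0
  [2] read 0x20 idx=4: raw=0x22007 flags P=1 W=1 U=1 S=0
  → PA=0x221F5  (3 entries read)

Entries read for #0: 3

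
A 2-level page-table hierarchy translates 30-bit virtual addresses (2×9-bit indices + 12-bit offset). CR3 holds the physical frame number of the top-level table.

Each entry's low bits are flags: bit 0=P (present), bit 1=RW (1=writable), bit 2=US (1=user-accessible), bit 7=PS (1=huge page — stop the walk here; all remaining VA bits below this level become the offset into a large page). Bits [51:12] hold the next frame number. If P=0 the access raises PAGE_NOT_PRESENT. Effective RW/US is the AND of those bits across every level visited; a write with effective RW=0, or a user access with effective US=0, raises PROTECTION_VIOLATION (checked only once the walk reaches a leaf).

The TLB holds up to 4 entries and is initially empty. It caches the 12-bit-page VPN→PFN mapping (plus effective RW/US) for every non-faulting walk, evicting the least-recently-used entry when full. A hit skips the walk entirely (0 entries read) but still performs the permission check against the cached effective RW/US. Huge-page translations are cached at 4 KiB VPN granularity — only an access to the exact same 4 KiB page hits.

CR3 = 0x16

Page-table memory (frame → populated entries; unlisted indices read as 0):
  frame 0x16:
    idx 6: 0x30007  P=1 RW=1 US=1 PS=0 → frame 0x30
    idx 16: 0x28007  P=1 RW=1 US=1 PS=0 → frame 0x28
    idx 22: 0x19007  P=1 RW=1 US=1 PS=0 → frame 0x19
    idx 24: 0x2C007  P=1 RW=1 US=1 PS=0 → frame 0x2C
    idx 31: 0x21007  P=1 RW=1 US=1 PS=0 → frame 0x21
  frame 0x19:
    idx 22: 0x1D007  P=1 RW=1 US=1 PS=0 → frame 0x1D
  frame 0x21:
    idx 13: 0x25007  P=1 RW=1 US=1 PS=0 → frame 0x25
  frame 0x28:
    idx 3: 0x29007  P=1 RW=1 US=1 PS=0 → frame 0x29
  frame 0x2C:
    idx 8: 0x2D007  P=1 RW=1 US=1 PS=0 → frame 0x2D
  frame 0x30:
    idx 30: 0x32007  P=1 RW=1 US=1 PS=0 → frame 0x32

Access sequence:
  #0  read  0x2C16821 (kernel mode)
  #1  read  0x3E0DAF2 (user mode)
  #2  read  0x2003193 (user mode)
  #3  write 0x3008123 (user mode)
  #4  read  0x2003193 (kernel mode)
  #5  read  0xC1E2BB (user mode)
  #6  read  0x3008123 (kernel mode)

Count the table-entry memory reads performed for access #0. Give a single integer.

Per-access translation:
#0 VA=0x2C16821 (r,kernel):
  L0: frame=0x16 idx=22 entry=0x19007 [P=1 RW=1 US=1 PS=0]
  L1: frame=0x19 idx=22 entry=0x1D007 [P=1 RW=1 US=1 PS=0]
  → PA=0x1D821  (2 entries read)
#1 VA=0x3E0DAF2 (r,user):
  L0: frame=0x16 idx=31 entry=0x21007 [P=1 RW=1 US=1 PS=0]
  L1: frame=0x21 idx=13 entry=0x25007 [P=1 RW=1 US=1 PS=0]
  → PA=0x25AF2  (2 entries read)
#2 VA=0x2003193 (r,user):
  L0: frame=0x16 idx=16 entry=0x28007 [P=1 RW=1 US=1 PS=0]
  L1: frame=0x28 idx=3 entry=0x29007 [P=1 RW=1 US=1 PS=0]
  → PA=0x29193  (2 entries read)
#3 VA=0x3008123 (w,user):
  L0: frame=0x16 idx=24 entry=0x2C007 [P=1 RW=1 US=1 PS=0]
  L1: frame=0x2C idx=8 entry=0x2D007 [P=1 RW=1 US=1 PS=0]
  → PA=0x2D123  (2 entries read)
#4 VA=0x2003193 (r,kernel):
  TLB hit vpn=0x2003 → PA=0x29193
#5 VA=0xC1E2BB (r,user):
  L0: frame=0x16 idx=6 entry=0x30007 [P=1 RW=1 US=1 PS=0]
  L1: frame=0x30 idx=30 entry=0x32007 [P=1 RW=1 US=1 PS=0]
  → PA=0x322BB  (2 entries read)
#6 VA=0x3008123 (r,kernel):
  TLB hit vpn=0x3008 → PA=0x2D123

Entries read for #0: 2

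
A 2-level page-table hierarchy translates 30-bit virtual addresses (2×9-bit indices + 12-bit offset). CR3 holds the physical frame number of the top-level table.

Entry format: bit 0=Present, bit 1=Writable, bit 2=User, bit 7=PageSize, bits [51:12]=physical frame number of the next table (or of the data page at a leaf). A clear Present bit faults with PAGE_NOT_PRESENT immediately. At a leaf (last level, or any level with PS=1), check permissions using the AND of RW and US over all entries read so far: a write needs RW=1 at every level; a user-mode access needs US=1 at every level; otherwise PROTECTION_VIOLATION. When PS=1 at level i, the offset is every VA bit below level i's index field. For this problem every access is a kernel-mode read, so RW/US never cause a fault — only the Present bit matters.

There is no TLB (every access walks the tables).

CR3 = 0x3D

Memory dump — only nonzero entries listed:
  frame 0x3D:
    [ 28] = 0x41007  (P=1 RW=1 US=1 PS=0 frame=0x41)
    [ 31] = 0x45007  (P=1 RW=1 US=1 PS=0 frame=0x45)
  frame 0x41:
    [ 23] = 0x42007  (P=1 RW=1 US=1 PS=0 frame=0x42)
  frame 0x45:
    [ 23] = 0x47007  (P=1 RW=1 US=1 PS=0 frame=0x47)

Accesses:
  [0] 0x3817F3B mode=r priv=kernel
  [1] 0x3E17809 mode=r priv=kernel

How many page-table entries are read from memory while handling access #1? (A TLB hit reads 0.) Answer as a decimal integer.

Walk each access:
#0 VA=0x3817F3B (r,kernel):
  L0 @0x3D[28] → 0x41007  P=1,RW=1,US=1,PS=0
  L1 @0x41[23] → 0x42007  P=1,RW=1,US=1,PS=0
  → PA=0x42F3B  (2 entries read)
#1 VA=0x3E17809 (r,kernel):
  L0 @0x3D[31] → 0x45007  P=1,RW=1,US=1,PS=0
  L1 @0x45[23] → 0x47007  P=1,RW=1,US=1,PS=0
  → PA=0x47809  (2 entries read)

Entries read for #1: 2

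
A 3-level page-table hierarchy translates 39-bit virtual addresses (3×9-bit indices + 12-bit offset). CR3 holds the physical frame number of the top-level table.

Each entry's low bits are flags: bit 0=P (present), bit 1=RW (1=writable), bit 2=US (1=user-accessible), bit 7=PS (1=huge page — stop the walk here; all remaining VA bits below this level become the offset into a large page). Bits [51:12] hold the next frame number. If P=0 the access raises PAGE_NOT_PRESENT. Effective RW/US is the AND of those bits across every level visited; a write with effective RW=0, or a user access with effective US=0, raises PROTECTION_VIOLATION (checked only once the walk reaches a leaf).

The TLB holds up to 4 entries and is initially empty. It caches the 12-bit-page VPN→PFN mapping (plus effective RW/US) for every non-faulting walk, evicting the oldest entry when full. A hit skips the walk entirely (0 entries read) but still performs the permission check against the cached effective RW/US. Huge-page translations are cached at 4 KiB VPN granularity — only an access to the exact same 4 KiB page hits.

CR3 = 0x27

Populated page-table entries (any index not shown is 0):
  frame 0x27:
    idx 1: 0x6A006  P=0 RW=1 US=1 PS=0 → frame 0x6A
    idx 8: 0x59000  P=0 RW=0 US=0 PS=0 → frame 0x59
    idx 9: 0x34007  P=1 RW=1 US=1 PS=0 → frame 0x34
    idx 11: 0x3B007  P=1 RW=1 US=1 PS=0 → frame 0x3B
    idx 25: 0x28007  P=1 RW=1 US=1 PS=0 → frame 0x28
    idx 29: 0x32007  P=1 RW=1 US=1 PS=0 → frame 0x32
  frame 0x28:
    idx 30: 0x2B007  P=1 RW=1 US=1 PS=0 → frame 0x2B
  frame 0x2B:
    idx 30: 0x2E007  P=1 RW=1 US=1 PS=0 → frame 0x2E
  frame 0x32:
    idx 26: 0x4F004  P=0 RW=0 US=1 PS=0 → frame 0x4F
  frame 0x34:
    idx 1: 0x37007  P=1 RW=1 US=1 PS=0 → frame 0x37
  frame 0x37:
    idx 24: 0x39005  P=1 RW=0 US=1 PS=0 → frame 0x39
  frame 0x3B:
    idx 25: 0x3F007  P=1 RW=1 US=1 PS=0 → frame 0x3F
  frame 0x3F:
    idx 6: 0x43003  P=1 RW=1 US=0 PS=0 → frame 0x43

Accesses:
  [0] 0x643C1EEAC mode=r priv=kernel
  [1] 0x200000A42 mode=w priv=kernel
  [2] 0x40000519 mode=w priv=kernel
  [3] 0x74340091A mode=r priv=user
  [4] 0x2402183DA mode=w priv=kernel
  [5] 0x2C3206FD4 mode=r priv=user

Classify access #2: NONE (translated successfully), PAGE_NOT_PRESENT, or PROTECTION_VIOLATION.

Trace:
#0 VA=0x643C1EEAC (r,kernel):
  L0 @0x27[25] → 0x28007  P=1,RW=1,US=1,PS=0
  L1 @0x28[30] → 0x2B007  P=1,RW=1,US=1,PS=0
  L2 @0x2B[30] → 0x2E007  P=1,RW=1,US=1,PS=0
  ✓ 0x2EEAC  — 3 lookups
#1 VA=0x200000A42 (w,kernel):
  L0 @0x27[8] → 0x59000  P=0,RW=0,US=0,PS=0
  ⇒ fault: PAGE_NOT_PRESENT  — 1 lookups
#2 VA=0x40000519 (w,kernel):
  L0 @0x27[1] → 0x6A006  P=0,RW=1,US=1,PS=0
  ⇒ fault: PAGE_NOT_PRESENT  — 1 lookups
#3 VA=0x74340091A (r,user):
  L0 @0x27[29] → 0x32007  P=1,RW=1,US=1,PS=0
  L1 @0x32[26] → 0x4F004  P=0,RW=0,US=1,PS=0
  ⇒ fault: PAGE_NOT_PRESENT  — 2 lookups
#4 VA=0x2402183DA (w,kernel):
  L0 @0x27[9] → 0x34007  P=1,RW=1,US=1,PS=0
  L1 @0x34[1] → 0x37007  P=1,RW=1,US=1,PS=0
  L2 @0x37[24] → 0x39005  P=1,RW=0,US=1,PS=0
  ⇒ fault: PROTECTION_VIOLATION  — 3 lookups
#5 VA=0x2C3206FD4 (r,user):
  L0 @0x27[11] → 0x3B007  P=1,RW=1,US=1,PS=0
  L1 @0x3B[25] → 0x3F007  P=1,RW=1,US=1,PS=0
  L2 @0x3F[6] → 0x43003  P=1,RW=1,US=0,PS=0
  ⇒ fault: PROTECTION_VIOLATION  — 3 lookups

Access #2 fault: PAGE_NOT_PRESENT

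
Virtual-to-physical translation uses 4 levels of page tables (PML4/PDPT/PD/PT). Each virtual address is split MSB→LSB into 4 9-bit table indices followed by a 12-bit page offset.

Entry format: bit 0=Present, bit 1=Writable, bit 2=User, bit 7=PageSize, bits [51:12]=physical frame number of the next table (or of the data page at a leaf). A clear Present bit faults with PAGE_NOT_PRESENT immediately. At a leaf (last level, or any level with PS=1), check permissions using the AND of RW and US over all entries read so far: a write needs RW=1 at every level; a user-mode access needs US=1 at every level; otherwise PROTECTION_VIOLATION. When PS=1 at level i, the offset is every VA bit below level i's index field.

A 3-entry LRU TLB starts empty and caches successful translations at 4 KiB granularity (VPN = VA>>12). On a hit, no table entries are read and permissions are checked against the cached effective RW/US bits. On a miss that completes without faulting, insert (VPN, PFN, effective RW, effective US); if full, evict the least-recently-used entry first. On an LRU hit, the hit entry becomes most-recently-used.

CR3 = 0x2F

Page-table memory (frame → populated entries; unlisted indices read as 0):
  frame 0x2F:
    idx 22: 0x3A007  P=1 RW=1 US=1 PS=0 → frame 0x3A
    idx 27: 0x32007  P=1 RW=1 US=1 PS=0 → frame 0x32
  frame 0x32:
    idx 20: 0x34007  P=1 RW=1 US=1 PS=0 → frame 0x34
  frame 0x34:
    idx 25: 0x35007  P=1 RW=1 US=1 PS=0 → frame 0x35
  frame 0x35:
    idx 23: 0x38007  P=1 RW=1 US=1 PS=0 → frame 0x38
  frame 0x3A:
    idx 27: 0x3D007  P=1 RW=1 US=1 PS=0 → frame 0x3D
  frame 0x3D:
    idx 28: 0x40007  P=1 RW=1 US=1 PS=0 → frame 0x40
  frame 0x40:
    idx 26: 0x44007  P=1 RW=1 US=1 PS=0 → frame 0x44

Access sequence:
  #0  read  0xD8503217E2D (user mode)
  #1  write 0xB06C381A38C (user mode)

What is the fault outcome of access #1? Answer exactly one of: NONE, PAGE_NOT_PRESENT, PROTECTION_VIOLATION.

Per-access translation:
#0 VA=0xD8503217E2D (r,user):
  L0 @0x2F[27] → 0x32007  P=1,RW=1,US=1,PS=0
  L1 @0x32[20] → 0x34007  P=1,RW=1,US=1,PS=0
  L2 @0x34[25] → 0x35007  P=1,RW=1,US=1,PS=0
  L3 @0x35[23] → 0x38007  P=1,RW=1,US=1,PS=0
  ✓ 0x38E2D  — 4 lookups
#1 VA=0xB06C381A38C (w,user):
  L0 @0x2F[22] → 0x3A007  P=1,RW=1,US=1,PS=0
  L1 @0x3A[27] → 0x3D007  P=1,RW=1,US=1,PS=0
  L2 @0x3D[28] → 0x40007  P=1,RW=1,US=1,PS=0
  L3 @0x40[26] → 0x44007  P=1,RW=1,US=1,PS=0
  ✓ 0x4438C  — 4 lookups

Access #1 fault: NONE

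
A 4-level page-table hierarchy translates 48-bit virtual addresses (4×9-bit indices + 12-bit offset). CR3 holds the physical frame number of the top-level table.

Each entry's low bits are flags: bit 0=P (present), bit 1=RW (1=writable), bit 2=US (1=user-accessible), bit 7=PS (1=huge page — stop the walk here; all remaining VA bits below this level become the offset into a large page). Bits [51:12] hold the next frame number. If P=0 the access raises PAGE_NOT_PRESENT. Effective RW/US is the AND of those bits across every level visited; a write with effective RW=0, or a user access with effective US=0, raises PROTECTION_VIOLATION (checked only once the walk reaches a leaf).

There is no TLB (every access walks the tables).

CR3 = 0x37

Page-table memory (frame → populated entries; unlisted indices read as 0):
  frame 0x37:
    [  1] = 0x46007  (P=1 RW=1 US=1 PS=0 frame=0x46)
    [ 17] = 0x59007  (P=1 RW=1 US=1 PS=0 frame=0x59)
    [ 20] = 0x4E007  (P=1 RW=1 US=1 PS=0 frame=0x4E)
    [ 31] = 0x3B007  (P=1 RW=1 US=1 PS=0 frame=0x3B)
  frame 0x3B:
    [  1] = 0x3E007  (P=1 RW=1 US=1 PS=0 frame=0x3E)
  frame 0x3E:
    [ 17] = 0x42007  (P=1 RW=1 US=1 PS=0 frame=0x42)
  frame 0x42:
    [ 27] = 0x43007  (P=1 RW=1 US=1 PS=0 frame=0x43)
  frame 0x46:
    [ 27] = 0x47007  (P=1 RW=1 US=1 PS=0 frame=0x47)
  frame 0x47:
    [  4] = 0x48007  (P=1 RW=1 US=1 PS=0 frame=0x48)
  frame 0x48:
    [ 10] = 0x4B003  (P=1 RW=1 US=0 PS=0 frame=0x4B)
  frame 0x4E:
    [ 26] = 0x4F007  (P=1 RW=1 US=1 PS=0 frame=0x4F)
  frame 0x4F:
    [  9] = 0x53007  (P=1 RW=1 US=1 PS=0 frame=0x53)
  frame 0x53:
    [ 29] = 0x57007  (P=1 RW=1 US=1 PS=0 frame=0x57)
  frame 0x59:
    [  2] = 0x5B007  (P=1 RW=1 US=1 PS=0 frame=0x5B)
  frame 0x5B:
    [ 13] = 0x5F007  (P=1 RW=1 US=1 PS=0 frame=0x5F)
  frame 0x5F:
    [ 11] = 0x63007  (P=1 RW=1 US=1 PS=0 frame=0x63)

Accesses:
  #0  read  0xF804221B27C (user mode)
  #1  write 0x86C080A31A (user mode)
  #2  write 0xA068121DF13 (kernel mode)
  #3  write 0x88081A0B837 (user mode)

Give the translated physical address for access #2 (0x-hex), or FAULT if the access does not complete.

Per-access translation:
#0 VA=0xF804221B27C (r,user):
  L0 @0x37[31] → 0x3B007  P=1,RW=1,US=1,PS=0
  L1 @0x3B[1] → 0x3E007  P=1,RW=1,US=1,PS=0
  L2 @0x3E[17] → 0x42007  P=1,RW=1,US=1,PS=0
  L3 @0x42[27] → 0x43007  P=1,RW=1,US=1,PS=0
  ⇒ phys 0x4327C  [4 reads]
#1 VA=0x86C080A31A (w,user):
  L0 @0x37[1] → 0x46007  P=1,RW=1,US=1,PS=0
  L1 @0x46[27] → 0x47007  P=1,RW=1,US=1,PS=0
  L2 @0x47[4] → 0x48007  P=1,RW=1,US=1,PS=0
  L3 @0x48[10] → 0x4B003  P=1,RW=1,US=0,PS=0
  ⇒ fault: PROTECTION_VIOLATION  — 4 lookups
#2 VA=0xA068121DF13 (w,kernel):
  L0 @0x37[20] → 0x4E007  P=1,RW=1,US=1,PS=0
  L1 @0x4E[26] → 0x4F007  P=1,RW=1,US=1,PS=0
  L2 @0x4F[9] → 0x53007  P=1,RW=1,US=1,PS=0
  L3 @0x53[29] → 0x57007  P=1,RW=1,US=1,PS=0
  ⇒ phys 0x57F13  [4 reads]
#3 VA=0x88081A0B837 (w,user):
  L0 @0x37[17] → 0x59007  P=1,RW=1,US=1,PS=0
  L1 @0x59[2] → 0x5B007  P=1,RW=1,US=1,PS=0
  L2 @0x5B[13] → 0x5F007  P=1,RW=1,US=1,PS=0
  L3 @0x5F[11] → 0x63007  P=1,RW=1,US=1,PS=0
  ⇒ phys 0x63837  [4 reads]

Access #2 PA: 0x57F13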